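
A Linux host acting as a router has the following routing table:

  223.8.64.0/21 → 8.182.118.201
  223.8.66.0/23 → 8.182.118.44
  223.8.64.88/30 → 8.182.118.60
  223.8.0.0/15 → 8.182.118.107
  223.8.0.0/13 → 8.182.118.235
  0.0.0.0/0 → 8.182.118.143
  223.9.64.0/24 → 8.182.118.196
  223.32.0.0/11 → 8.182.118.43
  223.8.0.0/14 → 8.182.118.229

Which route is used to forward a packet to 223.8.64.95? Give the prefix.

Entries matching 223.8.64.95:
  0.0.0.0/0 (default, matches everything)
  223.8.0.0/13 (223.8.0.0 - 223.15.255.255)
  223.8.0.0/14 (223.8.0.0 - 223.11.255.255)
  223.8.0.0/15 (223.8.0.0 - 223.9.255.255)
  223.8.64.0/21 (223.8.64.0 - 223.8.71.255)
Most specific is 223.8.64.0/21.

223.8.64.0/21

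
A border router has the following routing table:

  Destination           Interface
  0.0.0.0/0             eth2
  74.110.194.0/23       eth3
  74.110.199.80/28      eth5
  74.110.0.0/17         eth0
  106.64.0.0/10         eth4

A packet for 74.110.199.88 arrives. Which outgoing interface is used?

eth5

Routes whose prefix contains 74.110.199.88:
  0.0.0.0/0 (default, matches everything) -> eth2
  74.110.199.80/28 (74.110.199.80 - 74.110.199.95) -> eth5
Longest matching prefix is /28 -> interface eth5.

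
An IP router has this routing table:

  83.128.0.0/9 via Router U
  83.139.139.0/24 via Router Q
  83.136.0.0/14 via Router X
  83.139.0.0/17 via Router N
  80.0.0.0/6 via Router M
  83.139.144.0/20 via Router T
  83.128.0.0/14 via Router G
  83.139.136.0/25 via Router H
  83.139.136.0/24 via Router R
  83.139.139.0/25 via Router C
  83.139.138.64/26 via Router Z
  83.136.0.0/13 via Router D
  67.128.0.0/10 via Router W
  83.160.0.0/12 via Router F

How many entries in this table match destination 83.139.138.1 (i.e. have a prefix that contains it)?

4

Prefixes containing 83.139.138.1:
  80.0.0.0/6 (80.0.0.0 - 83.255.255.255)
  83.128.0.0/9 (83.128.0.0 - 83.255.255.255)
  83.136.0.0/13 (83.136.0.0 - 83.143.255.255)
  83.136.0.0/14 (83.136.0.0 - 83.139.255.255)
Total matching entries: 4.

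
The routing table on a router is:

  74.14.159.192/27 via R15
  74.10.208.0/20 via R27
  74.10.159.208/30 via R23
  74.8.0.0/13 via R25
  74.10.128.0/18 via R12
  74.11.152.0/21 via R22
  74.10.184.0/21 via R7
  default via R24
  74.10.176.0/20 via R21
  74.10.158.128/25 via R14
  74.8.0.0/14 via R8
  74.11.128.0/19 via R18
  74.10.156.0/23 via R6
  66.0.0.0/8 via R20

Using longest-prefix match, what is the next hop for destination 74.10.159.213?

R12

Routes whose prefix contains 74.10.159.213:
  0.0.0.0/0 (default, matches everything) -> R24
  74.8.0.0/13 (74.8.0.0 - 74.15.255.255) -> R25
  74.8.0.0/14 (74.8.0.0 - 74.11.255.255) -> R8
  74.10.128.0/18 (74.10.128.0 - 74.10.191.255) -> R12
More-specific entries that do NOT match:
  74.10.159.208/30 (74.10.159.208 - 74.10.159.211) does not contain 74.10.159.213
  74.14.159.192/27 (74.14.159.192 - 74.14.159.223) does not contain 74.10.159.213
  74.10.158.128/25 (74.10.158.128 - 74.10.158.255) does not contain 74.10.159.213
  74.10.156.0/23 (74.10.156.0 - 74.10.157.255) does not contain 74.10.159.213
  74.11.152.0/21 (74.11.152.0 - 74.11.159.255) does not contain 74.10.159.213
  74.10.184.0/21 (74.10.184.0 - 74.10.191.255) does not contain 74.10.159.213
  74.10.208.0/20 (74.10.208.0 - 74.10.223.255) does not contain 74.10.159.213
  74.10.176.0/20 (74.10.176.0 - 74.10.191.255) does not contain 74.10.159.213
  74.11.128.0/19 (74.11.128.0 - 74.11.159.255) does not contain 74.10.159.213
Longest matching prefix is /18 -> next hop R12.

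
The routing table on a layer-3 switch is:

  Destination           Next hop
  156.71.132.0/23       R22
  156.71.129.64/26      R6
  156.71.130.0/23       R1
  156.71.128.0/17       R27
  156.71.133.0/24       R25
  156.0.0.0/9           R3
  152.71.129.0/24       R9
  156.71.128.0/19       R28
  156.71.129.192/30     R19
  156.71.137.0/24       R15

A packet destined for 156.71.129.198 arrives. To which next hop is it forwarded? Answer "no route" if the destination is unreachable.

Routes whose prefix contains 156.71.129.198:
  156.0.0.0/9 (156.0.0.0 - 156.127.255.255) -> R3
  156.71.128.0/17 (156.71.128.0 - 156.71.255.255) -> R27
  156.71.128.0/19 (156.71.128.0 - 156.71.159.255) -> R28
More-specific entries that do NOT match:
  156.71.129.192/30 (156.71.129.192 - 156.71.129.195) does not contain 156.71.129.198
  156.71.129.64/26 (156.71.129.64 - 156.71.129.127) does not contain 156.71.129.198
  156.71.133.0/24 (156.71.133.0 - 156.71.133.255) does not contain 156.71.129.198
  152.71.129.0/24 (152.71.129.0 - 152.71.129.255) does not contain 156.71.129.198
  156.71.137.0/24 (156.71.137.0 - 156.71.137.255) does not contain 156.71.129.198
  156.71.132.0/23 (156.71.132.0 - 156.71.133.255) does not contain 156.71.129.198
  156.71.130.0/23 (156.71.130.0 - 156.71.131.255) does not contain 156.71.129.198
Longest matching prefix is /19 -> next hop R28.

R28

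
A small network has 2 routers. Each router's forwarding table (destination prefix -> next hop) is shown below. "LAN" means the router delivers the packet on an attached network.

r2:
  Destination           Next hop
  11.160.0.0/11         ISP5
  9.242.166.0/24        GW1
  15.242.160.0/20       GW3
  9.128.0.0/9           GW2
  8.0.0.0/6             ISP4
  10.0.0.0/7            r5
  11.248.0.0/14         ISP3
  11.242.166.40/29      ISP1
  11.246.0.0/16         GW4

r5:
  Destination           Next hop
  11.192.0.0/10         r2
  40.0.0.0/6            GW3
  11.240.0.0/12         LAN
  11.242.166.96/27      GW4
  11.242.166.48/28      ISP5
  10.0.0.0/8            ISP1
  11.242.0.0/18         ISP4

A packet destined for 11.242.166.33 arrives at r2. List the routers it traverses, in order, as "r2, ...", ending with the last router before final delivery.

At r2: longest match for 11.242.166.33 is 10.0.0.0/7 -> r5
At r5: longest match for 11.242.166.33 is 11.240.0.0/12 -> LAN

r2, r5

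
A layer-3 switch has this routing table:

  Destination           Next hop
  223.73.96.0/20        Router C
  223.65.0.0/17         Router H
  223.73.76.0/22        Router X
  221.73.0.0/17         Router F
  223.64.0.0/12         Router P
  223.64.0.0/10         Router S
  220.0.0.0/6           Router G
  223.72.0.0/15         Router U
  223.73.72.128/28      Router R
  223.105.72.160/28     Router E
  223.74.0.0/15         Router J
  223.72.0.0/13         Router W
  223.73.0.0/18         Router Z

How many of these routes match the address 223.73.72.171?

Prefixes containing 223.73.72.171:
  220.0.0.0/6 (220.0.0.0 - 223.255.255.255)
  223.64.0.0/10 (223.64.0.0 - 223.127.255.255)
  223.64.0.0/12 (223.64.0.0 - 223.79.255.255)
  223.72.0.0/13 (223.72.0.0 - 223.79.255.255)
  223.72.0.0/15 (223.72.0.0 - 223.73.255.255)
Total matching entries: 5.

5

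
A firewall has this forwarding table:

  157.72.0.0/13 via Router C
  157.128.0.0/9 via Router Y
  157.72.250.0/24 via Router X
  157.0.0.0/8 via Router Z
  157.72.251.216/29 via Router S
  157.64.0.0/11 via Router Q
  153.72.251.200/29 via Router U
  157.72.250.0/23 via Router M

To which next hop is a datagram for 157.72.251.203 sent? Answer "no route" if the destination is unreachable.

Router M

Routes whose prefix contains 157.72.251.203:
  157.0.0.0/8 (157.0.0.0 - 157.255.255.255) -> Router Z
  157.64.0.0/11 (157.64.0.0 - 157.95.255.255) -> Router Q
  157.72.0.0/13 (157.72.0.0 - 157.79.255.255) -> Router C
  157.72.250.0/23 (157.72.250.0 - 157.72.251.255) -> Router M
More-specific entries that do NOT match:
  157.72.251.216/29 (157.72.251.216 - 157.72.251.223) does not contain 157.72.251.203
  153.72.251.200/29 (153.72.251.200 - 153.72.251.207) does not contain 157.72.251.203
  157.72.250.0/24 (157.72.250.0 - 157.72.250.255) does not contain 157.72.251.203
Longest matching prefix is /23 -> next hop Router M.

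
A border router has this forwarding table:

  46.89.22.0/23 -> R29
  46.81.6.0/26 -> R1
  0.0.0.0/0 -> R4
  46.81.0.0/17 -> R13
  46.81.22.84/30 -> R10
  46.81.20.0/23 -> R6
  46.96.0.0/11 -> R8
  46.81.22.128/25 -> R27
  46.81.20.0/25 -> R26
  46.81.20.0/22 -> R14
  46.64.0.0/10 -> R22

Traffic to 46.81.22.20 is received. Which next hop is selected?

R14

Routes whose prefix contains 46.81.22.20:
  0.0.0.0/0 (default, matches everything) -> R4
  46.64.0.0/10 (46.64.0.0 - 46.127.255.255) -> R22
  46.81.0.0/17 (46.81.0.0 - 46.81.127.255) -> R13
  46.81.20.0/22 (46.81.20.0 - 46.81.23.255) -> R14
More-specific entries that do NOT match:
  46.81.22.84/30 (46.81.22.84 - 46.81.22.87) does not contain 46.81.22.20
  46.81.6.0/26 (46.81.6.0 - 46.81.6.63) does not contain 46.81.22.20
  46.81.22.128/25 (46.81.22.128 - 46.81.22.255) does not contain 46.81.22.20
  46.81.20.0/25 (46.81.20.0 - 46.81.20.127) does not contain 46.81.22.20
  46.89.22.0/23 (46.89.22.0 - 46.89.23.255) does not contain 46.81.22.20
  46.81.20.0/23 (46.81.20.0 - 46.81.21.255) does not contain 46.81.22.20
Longest matching prefix is /22 -> next hop R14.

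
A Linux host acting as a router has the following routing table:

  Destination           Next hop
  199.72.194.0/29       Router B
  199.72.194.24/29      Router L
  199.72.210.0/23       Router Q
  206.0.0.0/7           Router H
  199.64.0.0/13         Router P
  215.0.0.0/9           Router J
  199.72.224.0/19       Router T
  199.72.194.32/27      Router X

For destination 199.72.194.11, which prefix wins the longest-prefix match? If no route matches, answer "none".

199.72.194.11 is outside every listed prefix and there is no default route.

none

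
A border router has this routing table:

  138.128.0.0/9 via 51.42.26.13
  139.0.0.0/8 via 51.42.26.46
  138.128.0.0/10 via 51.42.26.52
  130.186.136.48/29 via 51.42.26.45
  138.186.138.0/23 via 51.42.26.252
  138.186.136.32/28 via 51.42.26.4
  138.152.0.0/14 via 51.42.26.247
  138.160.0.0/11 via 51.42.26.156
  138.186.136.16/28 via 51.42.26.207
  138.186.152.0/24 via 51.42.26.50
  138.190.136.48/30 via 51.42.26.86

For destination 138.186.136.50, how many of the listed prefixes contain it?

3

Prefixes containing 138.186.136.50:
  138.128.0.0/9 (138.128.0.0 - 138.255.255.255)
  138.128.0.0/10 (138.128.0.0 - 138.191.255.255)
  138.160.0.0/11 (138.160.0.0 - 138.191.255.255)
Total matching entries: 3.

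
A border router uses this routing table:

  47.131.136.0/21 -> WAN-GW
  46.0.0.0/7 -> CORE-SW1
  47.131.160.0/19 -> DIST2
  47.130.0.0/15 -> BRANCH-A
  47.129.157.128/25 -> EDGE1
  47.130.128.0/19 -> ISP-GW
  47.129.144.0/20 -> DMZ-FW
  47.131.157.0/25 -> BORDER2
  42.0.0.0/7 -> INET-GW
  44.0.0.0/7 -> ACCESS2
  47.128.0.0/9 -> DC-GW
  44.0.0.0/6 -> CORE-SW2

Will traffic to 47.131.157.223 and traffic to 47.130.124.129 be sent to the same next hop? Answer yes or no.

47.131.157.223: longest match 47.130.0.0/15 -> BRANCH-A
47.130.124.129: longest match 47.130.0.0/15 -> BRANCH-A

yes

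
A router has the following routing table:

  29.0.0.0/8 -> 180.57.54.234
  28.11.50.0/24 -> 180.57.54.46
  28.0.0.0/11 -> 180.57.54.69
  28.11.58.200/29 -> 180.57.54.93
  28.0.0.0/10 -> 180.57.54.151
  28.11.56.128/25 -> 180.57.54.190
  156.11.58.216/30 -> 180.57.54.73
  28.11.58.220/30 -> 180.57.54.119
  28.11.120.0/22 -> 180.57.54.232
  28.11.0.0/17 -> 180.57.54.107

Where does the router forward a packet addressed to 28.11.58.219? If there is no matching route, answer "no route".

180.57.54.107

Routes whose prefix contains 28.11.58.219:
  28.0.0.0/10 (28.0.0.0 - 28.63.255.255) -> 180.57.54.151
  28.0.0.0/11 (28.0.0.0 - 28.31.255.255) -> 180.57.54.69
  28.11.0.0/17 (28.11.0.0 - 28.11.127.255) -> 180.57.54.107
More-specific entries that do NOT match:
  156.11.58.216/30 (156.11.58.216 - 156.11.58.219) does not contain 28.11.58.219
  28.11.58.220/30 (28.11.58.220 - 28.11.58.223) does not contain 28.11.58.219
  28.11.58.200/29 (28.11.58.200 - 28.11.58.207) does not contain 28.11.58.219
  28.11.56.128/25 (28.11.56.128 - 28.11.56.255) does not contain 28.11.58.219
  28.11.50.0/24 (28.11.50.0 - 28.11.50.255) does not contain 28.11.58.219
  28.11.120.0/22 (28.11.120.0 - 28.11.123.255) does not contain 28.11.58.219
Longest matching prefix is /17 -> next hop 180.57.54.107.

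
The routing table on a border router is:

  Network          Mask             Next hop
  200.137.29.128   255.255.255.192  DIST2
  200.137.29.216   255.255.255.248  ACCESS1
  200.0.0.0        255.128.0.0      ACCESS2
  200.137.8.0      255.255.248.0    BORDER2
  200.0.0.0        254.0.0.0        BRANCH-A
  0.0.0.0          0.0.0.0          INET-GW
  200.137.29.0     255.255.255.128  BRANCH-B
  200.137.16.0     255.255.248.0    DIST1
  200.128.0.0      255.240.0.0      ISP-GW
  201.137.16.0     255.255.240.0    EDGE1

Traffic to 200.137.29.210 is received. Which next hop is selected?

ISP-GW

Routes whose prefix contains 200.137.29.210:
  0.0.0.0/0 (default, matches everything) -> INET-GW
  200.0.0.0/7 (200.0.0.0 - 201.255.255.255) -> BRANCH-A
  200.128.0.0/12 (200.128.0.0 - 200.143.255.255) -> ISP-GW
More-specific entries that do NOT match:
  200.137.29.216/29 (200.137.29.216 - 200.137.29.223) does not contain 200.137.29.210
  200.137.29.128/26 (200.137.29.128 - 200.137.29.191) does not contain 200.137.29.210
  200.137.29.0/25 (200.137.29.0 - 200.137.29.127) does not contain 200.137.29.210
  200.137.8.0/21 (200.137.8.0 - 200.137.15.255) does not contain 200.137.29.210
  200.137.16.0/21 (200.137.16.0 - 200.137.23.255) does not contain 200.137.29.210
  201.137.16.0/20 (201.137.16.0 - 201.137.31.255) does not contain 200.137.29.210
Longest matching prefix is /12 -> next hop ISP-GW.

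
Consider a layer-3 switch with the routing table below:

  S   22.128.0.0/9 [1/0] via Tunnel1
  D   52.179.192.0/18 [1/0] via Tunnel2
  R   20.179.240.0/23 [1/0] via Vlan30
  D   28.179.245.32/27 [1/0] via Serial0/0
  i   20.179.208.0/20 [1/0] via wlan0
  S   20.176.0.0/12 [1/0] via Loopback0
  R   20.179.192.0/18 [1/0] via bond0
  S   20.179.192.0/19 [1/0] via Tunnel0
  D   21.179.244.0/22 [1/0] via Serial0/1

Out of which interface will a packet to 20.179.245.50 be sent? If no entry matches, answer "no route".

Routes whose prefix contains 20.179.245.50:
  20.176.0.0/12 (20.176.0.0 - 20.191.255.255) -> Loopback0
  20.179.192.0/18 (20.179.192.0 - 20.179.255.255) -> bond0
More-specific entries that do NOT match:
  28.179.245.32/27 (28.179.245.32 - 28.179.245.63) does not contain 20.179.245.50
  20.179.240.0/23 (20.179.240.0 - 20.179.241.255) does not contain 20.179.245.50
  21.179.244.0/22 (21.179.244.0 - 21.179.247.255) does not contain 20.179.245.50
  20.179.208.0/20 (20.179.208.0 - 20.179.223.255) does not contain 20.179.245.50
  20.179.192.0/19 (20.179.192.0 - 20.179.223.255) does not contain 20.179.245.50
Longest matching prefix is /18 -> interface bond0.

bond0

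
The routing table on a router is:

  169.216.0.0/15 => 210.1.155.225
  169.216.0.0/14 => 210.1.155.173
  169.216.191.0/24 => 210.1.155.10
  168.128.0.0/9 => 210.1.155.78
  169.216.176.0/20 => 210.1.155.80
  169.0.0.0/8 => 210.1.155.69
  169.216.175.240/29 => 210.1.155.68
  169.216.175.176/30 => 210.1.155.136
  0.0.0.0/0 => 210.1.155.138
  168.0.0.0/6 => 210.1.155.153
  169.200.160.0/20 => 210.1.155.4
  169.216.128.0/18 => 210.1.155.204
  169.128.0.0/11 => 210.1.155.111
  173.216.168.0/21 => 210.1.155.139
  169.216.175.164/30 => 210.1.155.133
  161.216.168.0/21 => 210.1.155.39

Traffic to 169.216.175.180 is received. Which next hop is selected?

Routes whose prefix contains 169.216.175.180:
  0.0.0.0/0 (default, matches everything) -> 210.1.155.138
  168.0.0.0/6 (168.0.0.0 - 171.255.255.255) -> 210.1.155.153
  169.0.0.0/8 (169.0.0.0 - 169.255.255.255) -> 210.1.155.69
  169.216.0.0/14 (169.216.0.0 - 169.219.255.255) -> 210.1.155.173
  169.216.0.0/15 (169.216.0.0 - 169.217.255.255) -> 210.1.155.225
  169.216.128.0/18 (169.216.128.0 - 169.216.191.255) -> 210.1.155.204
More-specific entries that do NOT match:
  169.216.175.176/30 (169.216.175.176 - 169.216.175.179) does not contain 169.216.175.180
  169.216.175.164/30 (169.216.175.164 - 169.216.175.167) does not contain 169.216.175.180
  169.216.175.240/29 (169.216.175.240 - 169.216.175.247) does not contain 169.216.175.180
  169.216.191.0/24 (169.216.191.0 - 169.216.191.255) does not contain 169.216.175.180
  173.216.168.0/21 (173.216.168.0 - 173.216.175.255) does not contain 169.216.175.180
  161.216.168.0/21 (161.216.168.0 - 161.216.175.255) does not contain 169.216.175.180
  169.216.176.0/20 (169.216.176.0 - 169.216.191.255) does not contain 169.216.175.180
  169.200.160.0/20 (169.200.160.0 - 169.200.175.255) does not contain 169.216.175.180
Longest matching prefix is /18 -> next hop 210.1.155.204.

210.1.155.204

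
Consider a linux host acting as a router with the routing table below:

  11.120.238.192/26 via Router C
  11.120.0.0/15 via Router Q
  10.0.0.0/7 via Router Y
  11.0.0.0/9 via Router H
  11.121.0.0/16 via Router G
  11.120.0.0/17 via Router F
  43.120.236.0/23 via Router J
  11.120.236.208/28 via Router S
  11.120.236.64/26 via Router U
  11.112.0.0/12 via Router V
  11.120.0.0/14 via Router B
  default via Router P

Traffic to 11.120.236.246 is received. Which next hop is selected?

Router Q

Routes whose prefix contains 11.120.236.246:
  0.0.0.0/0 (default, matches everything) -> Router P
  10.0.0.0/7 (10.0.0.0 - 11.255.255.255) -> Router Y
  11.0.0.0/9 (11.0.0.0 - 11.127.255.255) -> Router H
  11.112.0.0/12 (11.112.0.0 - 11.127.255.255) -> Router V
  11.120.0.0/14 (11.120.0.0 - 11.123.255.255) -> Router B
  11.120.0.0/15 (11.120.0.0 - 11.121.255.255) -> Router Q
More-specific entries that do NOT match:
  11.120.236.208/28 (11.120.236.208 - 11.120.236.223) does not contain 11.120.236.246
  11.120.238.192/26 (11.120.238.192 - 11.120.238.255) does not contain 11.120.236.246
  11.120.236.64/26 (11.120.236.64 - 11.120.236.127) does not contain 11.120.236.246
  43.120.236.0/23 (43.120.236.0 - 43.120.237.255) does not contain 11.120.236.246
  11.120.0.0/17 (11.120.0.0 - 11.120.127.255) does not contain 11.120.236.246
  11.121.0.0/16 (11.121.0.0 - 11.121.255.255) does not contain 11.120.236.246
Longest matching prefix is /15 -> next hop Router Q.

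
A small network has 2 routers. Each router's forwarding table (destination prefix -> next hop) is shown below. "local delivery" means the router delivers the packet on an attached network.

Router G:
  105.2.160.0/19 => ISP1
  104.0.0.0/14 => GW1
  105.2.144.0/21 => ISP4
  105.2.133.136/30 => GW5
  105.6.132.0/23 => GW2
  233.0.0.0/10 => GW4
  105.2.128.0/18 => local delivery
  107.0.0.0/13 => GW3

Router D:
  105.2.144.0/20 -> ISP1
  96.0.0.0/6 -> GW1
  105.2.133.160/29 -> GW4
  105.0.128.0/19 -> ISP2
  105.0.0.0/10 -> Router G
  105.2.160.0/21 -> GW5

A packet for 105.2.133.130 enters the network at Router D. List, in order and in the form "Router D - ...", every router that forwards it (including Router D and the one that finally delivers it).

At Router D: longest match for 105.2.133.130 is 105.0.0.0/10 -> Router G
At Router G: longest match for 105.2.133.130 is 105.2.128.0/18 -> local delivery

Router D - Router G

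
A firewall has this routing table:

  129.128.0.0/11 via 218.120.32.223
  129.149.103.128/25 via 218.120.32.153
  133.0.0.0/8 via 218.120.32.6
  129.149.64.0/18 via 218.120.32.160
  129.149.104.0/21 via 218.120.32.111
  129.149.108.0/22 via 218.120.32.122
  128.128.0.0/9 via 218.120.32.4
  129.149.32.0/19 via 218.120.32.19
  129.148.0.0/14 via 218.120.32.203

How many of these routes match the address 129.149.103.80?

3

Prefixes containing 129.149.103.80:
  129.128.0.0/11 (129.128.0.0 - 129.159.255.255)
  129.148.0.0/14 (129.148.0.0 - 129.151.255.255)
  129.149.64.0/18 (129.149.64.0 - 129.149.127.255)
Total matching entries: 3.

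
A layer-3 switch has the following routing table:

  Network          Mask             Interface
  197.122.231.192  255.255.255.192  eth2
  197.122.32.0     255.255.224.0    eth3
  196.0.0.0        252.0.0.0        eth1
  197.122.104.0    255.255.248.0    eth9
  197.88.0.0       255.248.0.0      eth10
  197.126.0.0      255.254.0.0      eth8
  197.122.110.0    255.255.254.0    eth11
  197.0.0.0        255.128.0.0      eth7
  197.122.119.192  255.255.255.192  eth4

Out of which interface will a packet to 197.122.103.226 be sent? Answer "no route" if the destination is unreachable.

Routes whose prefix contains 197.122.103.226:
  196.0.0.0/6 (196.0.0.0 - 199.255.255.255) -> eth1
  197.0.0.0/9 (197.0.0.0 - 197.127.255.255) -> eth7
More-specific entries that do NOT match:
  197.122.231.192/26 (197.122.231.192 - 197.122.231.255) does not contain 197.122.103.226
  197.122.119.192/26 (197.122.119.192 - 197.122.119.255) does not contain 197.122.103.226
  197.122.110.0/23 (197.122.110.0 - 197.122.111.255) does not contain 197.122.103.226
  197.122.104.0/21 (197.122.104.0 - 197.122.111.255) does not contain 197.122.103.226
  197.122.32.0/19 (197.122.32.0 - 197.122.63.255) does not contain 197.122.103.226
  197.126.0.0/15 (197.126.0.0 - 197.127.255.255) does not contain 197.122.103.226
  197.88.0.0/13 (197.88.0.0 - 197.95.255.255) does not contain 197.122.103.226
Longest matching prefix is /9 -> interface eth7.

eth7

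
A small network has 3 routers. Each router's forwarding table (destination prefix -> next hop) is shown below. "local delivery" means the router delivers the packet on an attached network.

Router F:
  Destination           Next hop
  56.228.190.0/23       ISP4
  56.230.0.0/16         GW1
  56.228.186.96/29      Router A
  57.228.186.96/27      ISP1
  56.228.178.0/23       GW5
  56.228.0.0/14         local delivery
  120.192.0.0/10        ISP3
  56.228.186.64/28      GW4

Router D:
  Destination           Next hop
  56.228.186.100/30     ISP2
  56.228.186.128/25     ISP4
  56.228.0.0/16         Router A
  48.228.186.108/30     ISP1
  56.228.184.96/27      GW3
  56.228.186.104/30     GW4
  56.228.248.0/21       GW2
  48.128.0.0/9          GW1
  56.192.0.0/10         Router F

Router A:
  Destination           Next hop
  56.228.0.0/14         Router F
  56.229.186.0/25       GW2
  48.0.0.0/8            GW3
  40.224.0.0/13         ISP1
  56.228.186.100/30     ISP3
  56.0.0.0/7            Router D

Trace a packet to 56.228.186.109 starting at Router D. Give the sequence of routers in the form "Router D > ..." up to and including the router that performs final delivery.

Router D > Router A > Router F

At Router D: longest match for 56.228.186.109 is 56.228.0.0/16 -> Router A
At Router A: longest match for 56.228.186.109 is 56.228.0.0/14 -> Router F
At Router F: longest match for 56.228.186.109 is 56.228.0.0/14 -> local delivery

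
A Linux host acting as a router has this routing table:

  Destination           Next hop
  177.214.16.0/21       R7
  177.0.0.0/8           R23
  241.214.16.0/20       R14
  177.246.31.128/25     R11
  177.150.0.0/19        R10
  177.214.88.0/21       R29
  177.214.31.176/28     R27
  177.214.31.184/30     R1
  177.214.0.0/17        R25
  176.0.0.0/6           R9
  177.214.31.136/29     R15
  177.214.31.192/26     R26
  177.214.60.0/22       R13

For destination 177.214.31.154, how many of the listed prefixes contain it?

3

Prefixes containing 177.214.31.154:
  176.0.0.0/6 (176.0.0.0 - 179.255.255.255)
  177.0.0.0/8 (177.0.0.0 - 177.255.255.255)
  177.214.0.0/17 (177.214.0.0 - 177.214.127.255)
Total matching entries: 3.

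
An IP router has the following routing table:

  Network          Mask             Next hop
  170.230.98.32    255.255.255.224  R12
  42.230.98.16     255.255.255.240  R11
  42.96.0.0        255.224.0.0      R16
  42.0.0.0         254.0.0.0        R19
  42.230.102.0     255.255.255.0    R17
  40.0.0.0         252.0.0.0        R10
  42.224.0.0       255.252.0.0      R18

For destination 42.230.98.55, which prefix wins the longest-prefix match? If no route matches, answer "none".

42.0.0.0/7

Entries matching 42.230.98.55:
  40.0.0.0/6 (40.0.0.0 - 43.255.255.255)
  42.0.0.0/7 (42.0.0.0 - 43.255.255.255)
Most specific is 42.0.0.0/7.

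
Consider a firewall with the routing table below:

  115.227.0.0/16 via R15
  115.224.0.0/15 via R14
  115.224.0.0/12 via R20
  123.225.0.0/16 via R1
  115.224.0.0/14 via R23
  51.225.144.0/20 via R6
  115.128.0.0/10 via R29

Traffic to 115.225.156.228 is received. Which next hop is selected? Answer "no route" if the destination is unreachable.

Routes whose prefix contains 115.225.156.228:
  115.224.0.0/12 (115.224.0.0 - 115.239.255.255) -> R20
  115.224.0.0/14 (115.224.0.0 - 115.227.255.255) -> R23
  115.224.0.0/15 (115.224.0.0 - 115.225.255.255) -> R14
More-specific entries that do NOT match:
  51.225.144.0/20 (51.225.144.0 - 51.225.159.255) does not contain 115.225.156.228
  115.227.0.0/16 (115.227.0.0 - 115.227.255.255) does not contain 115.225.156.228
  123.225.0.0/16 (123.225.0.0 - 123.225.255.255) does not contain 115.225.156.228
Longest matching prefix is /15 -> next hop R14.

R14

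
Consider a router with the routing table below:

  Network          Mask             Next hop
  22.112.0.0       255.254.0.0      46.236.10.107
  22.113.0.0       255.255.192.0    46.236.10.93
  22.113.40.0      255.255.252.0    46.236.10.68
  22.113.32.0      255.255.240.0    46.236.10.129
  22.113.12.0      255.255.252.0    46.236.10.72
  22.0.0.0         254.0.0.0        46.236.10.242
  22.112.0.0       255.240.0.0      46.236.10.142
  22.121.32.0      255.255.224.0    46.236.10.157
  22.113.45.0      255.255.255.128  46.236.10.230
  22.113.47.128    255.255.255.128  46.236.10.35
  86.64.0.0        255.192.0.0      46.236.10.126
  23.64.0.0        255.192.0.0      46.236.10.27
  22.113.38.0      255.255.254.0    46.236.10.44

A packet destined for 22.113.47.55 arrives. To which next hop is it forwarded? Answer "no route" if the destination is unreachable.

Routes whose prefix contains 22.113.47.55:
  22.0.0.0/7 (22.0.0.0 - 23.255.255.255) -> 46.236.10.242
  22.112.0.0/12 (22.112.0.0 - 22.127.255.255) -> 46.236.10.142
  22.112.0.0/15 (22.112.0.0 - 22.113.255.255) -> 46.236.10.107
  22.113.0.0/18 (22.113.0.0 - 22.113.63.255) -> 46.236.10.93
  22.113.32.0/20 (22.113.32.0 - 22.113.47.255) -> 46.236.10.129
More-specific entries that do NOT match:
  22.113.45.0/25 (22.113.45.0 - 22.113.45.127) does not contain 22.113.47.55
  22.113.47.128/25 (22.113.47.128 - 22.113.47.255) does not contain 22.113.47.55
  22.113.38.0/23 (22.113.38.0 - 22.113.39.255) does not contain 22.113.47.55
  22.113.40.0/22 (22.113.40.0 - 22.113.43.255) does not contain 22.113.47.55
  22.113.12.0/22 (22.113.12.0 - 22.113.15.255) does not contain 22.113.47.55
Longest matching prefix is /20 -> next hop 46.236.10.129.

46.236.10.129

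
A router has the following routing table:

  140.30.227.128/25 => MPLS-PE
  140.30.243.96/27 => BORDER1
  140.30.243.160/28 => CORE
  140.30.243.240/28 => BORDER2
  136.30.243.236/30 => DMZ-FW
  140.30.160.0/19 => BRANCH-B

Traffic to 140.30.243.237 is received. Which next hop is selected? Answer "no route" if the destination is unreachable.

no route

No entry's prefix contains 140.30.243.237; there is no default route.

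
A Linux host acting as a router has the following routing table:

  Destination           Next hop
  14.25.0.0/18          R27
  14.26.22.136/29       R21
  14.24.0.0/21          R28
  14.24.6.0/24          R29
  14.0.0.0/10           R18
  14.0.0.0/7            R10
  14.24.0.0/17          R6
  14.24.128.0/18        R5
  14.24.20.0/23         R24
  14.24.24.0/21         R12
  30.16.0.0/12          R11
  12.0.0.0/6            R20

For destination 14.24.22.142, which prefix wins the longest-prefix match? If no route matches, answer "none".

14.24.0.0/17

Entries matching 14.24.22.142:
  12.0.0.0/6 (12.0.0.0 - 15.255.255.255)
  14.0.0.0/7 (14.0.0.0 - 15.255.255.255)
  14.0.0.0/10 (14.0.0.0 - 14.63.255.255)
  14.24.0.0/17 (14.24.0.0 - 14.24.127.255)
Most specific is 14.24.0.0/17.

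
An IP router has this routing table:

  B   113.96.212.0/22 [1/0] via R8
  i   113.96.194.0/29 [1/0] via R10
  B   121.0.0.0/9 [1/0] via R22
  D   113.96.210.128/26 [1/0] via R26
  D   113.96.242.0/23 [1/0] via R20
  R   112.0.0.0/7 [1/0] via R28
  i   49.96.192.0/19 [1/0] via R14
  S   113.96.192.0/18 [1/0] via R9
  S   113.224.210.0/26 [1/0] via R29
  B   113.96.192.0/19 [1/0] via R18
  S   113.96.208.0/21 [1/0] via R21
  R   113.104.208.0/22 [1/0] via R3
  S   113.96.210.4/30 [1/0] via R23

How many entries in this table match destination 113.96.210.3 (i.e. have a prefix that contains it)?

Prefixes containing 113.96.210.3:
  112.0.0.0/7 (112.0.0.0 - 113.255.255.255)
  113.96.192.0/18 (113.96.192.0 - 113.96.255.255)
  113.96.192.0/19 (113.96.192.0 - 113.96.223.255)
  113.96.208.0/21 (113.96.208.0 - 113.96.215.255)
Total matching entries: 4.

4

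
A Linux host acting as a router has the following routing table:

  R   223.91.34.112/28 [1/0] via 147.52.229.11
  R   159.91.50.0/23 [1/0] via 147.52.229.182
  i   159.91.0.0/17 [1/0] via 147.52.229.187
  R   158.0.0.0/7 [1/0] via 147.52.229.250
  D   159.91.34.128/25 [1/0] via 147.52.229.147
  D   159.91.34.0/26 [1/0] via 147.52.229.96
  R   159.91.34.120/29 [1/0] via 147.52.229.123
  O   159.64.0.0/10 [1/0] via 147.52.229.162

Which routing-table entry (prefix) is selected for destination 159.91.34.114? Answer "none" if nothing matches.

159.91.0.0/17

Entries matching 159.91.34.114:
  158.0.0.0/7 (158.0.0.0 - 159.255.255.255)
  159.64.0.0/10 (159.64.0.0 - 159.127.255.255)
  159.91.0.0/17 (159.91.0.0 - 159.91.127.255)
Most specific is 159.91.0.0/17.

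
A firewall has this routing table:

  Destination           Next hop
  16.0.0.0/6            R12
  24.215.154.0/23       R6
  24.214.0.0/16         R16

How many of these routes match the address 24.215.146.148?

No listed prefix contains 24.215.146.148.
Total matching entries: 0.

0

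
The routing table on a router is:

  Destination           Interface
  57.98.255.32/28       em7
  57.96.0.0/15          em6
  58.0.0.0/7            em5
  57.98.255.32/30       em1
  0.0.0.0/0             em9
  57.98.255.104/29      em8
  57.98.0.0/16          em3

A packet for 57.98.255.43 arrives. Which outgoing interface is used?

em7

Routes whose prefix contains 57.98.255.43:
  0.0.0.0/0 (default, matches everything) -> em9
  57.98.0.0/16 (57.98.0.0 - 57.98.255.255) -> em3
  57.98.255.32/28 (57.98.255.32 - 57.98.255.47) -> em7
More-specific entries that do NOT match:
  57.98.255.32/30 (57.98.255.32 - 57.98.255.35) does not contain 57.98.255.43
  57.98.255.104/29 (57.98.255.104 - 57.98.255.111) does not contain 57.98.255.43
Longest matching prefix is /28 -> interface em7.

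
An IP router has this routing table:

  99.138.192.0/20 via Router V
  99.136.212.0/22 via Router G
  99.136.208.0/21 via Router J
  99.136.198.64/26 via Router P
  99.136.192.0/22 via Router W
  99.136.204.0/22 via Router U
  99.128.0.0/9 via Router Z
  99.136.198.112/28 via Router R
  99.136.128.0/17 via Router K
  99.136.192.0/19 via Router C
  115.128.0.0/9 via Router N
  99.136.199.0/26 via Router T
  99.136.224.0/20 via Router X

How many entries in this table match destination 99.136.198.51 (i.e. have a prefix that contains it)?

Prefixes containing 99.136.198.51:
  99.128.0.0/9 (99.128.0.0 - 99.255.255.255)
  99.136.128.0/17 (99.136.128.0 - 99.136.255.255)
  99.136.192.0/19 (99.136.192.0 - 99.136.223.255)
Total matching entries: 3.

3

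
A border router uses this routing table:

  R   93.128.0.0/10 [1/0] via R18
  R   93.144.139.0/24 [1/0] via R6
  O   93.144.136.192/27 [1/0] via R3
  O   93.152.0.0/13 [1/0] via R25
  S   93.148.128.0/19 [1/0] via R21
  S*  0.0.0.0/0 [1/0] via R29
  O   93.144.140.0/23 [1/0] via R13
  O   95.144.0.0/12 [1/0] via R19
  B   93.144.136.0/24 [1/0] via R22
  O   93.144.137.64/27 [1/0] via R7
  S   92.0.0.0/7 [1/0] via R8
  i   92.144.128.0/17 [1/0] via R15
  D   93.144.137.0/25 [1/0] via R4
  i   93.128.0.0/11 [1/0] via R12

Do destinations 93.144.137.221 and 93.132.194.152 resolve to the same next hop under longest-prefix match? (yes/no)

93.144.137.221: longest match 93.128.0.0/11 -> R12
93.132.194.152: longest match 93.128.0.0/11 -> R12

yes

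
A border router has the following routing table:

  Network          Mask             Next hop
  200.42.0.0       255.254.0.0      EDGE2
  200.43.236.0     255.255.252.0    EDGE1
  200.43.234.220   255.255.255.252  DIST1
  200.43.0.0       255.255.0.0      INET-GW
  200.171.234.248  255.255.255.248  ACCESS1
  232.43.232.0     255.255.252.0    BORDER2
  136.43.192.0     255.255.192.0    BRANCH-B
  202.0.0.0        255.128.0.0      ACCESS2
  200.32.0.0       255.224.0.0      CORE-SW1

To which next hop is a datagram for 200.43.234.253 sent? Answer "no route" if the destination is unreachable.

Routes whose prefix contains 200.43.234.253:
  200.32.0.0/11 (200.32.0.0 - 200.63.255.255) -> CORE-SW1
  200.42.0.0/15 (200.42.0.0 - 200.43.255.255) -> EDGE2
  200.43.0.0/16 (200.43.0.0 - 200.43.255.255) -> INET-GW
More-specific entries that do NOT match:
  200.43.234.220/30 (200.43.234.220 - 200.43.234.223) does not contain 200.43.234.253
  200.171.234.248/29 (200.171.234.248 - 200.171.234.255) does not contain 200.43.234.253
  200.43.236.0/22 (200.43.236.0 - 200.43.239.255) does not contain 200.43.234.253
  232.43.232.0/22 (232.43.232.0 - 232.43.235.255) does not contain 200.43.234.253
  136.43.192.0/18 (136.43.192.0 - 136.43.255.255) does not contain 200.43.234.253
Longest matching prefix is /16 -> next hop INET-GW.

INET-GW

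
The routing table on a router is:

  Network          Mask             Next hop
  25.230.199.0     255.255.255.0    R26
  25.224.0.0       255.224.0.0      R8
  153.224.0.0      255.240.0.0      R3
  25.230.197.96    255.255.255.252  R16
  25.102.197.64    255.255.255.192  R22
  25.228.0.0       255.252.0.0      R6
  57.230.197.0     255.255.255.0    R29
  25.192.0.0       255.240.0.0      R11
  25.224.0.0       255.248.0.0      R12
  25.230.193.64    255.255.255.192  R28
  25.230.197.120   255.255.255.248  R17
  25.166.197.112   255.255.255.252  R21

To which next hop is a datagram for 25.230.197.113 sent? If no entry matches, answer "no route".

Routes whose prefix contains 25.230.197.113:
  25.224.0.0/11 (25.224.0.0 - 25.255.255.255) -> R8
  25.224.0.0/13 (25.224.0.0 - 25.231.255.255) -> R12
  25.228.0.0/14 (25.228.0.0 - 25.231.255.255) -> R6
More-specific entries that do NOT match:
  25.230.197.96/30 (25.230.197.96 - 25.230.197.99) does not contain 25.230.197.113
  25.166.197.112/30 (25.166.197.112 - 25.166.197.115) does not contain 25.230.197.113
  25.230.197.120/29 (25.230.197.120 - 25.230.197.127) does not contain 25.230.197.113
  25.102.197.64/26 (25.102.197.64 - 25.102.197.127) does not contain 25.230.197.113
  25.230.193.64/26 (25.230.193.64 - 25.230.193.127) does not contain 25.230.197.113
  25.230.199.0/24 (25.230.199.0 - 25.230.199.255) does not contain 25.230.197.113
  57.230.197.0/24 (57.230.197.0 - 57.230.197.255) does not contain 25.230.197.113
Longest matching prefix is /14 -> next hop R6.

R6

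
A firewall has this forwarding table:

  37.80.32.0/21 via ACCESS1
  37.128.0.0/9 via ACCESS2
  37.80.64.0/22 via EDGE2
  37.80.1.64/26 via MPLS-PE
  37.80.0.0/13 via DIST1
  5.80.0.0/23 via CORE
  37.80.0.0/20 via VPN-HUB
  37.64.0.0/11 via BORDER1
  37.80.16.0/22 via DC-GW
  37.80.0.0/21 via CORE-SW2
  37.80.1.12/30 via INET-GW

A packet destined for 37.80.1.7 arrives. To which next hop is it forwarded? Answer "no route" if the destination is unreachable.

CORE-SW2

Routes whose prefix contains 37.80.1.7:
  37.64.0.0/11 (37.64.0.0 - 37.95.255.255) -> BORDER1
  37.80.0.0/13 (37.80.0.0 - 37.87.255.255) -> DIST1
  37.80.0.0/20 (37.80.0.0 - 37.80.15.255) -> VPN-HUB
  37.80.0.0/21 (37.80.0.0 - 37.80.7.255) -> CORE-SW2
More-specific entries that do NOT match:
  37.80.1.12/30 (37.80.1.12 - 37.80.1.15) does not contain 37.80.1.7
  37.80.1.64/26 (37.80.1.64 - 37.80.1.127) does not contain 37.80.1.7
  5.80.0.0/23 (5.80.0.0 - 5.80.1.255) does not contain 37.80.1.7
  37.80.64.0/22 (37.80.64.0 - 37.80.67.255) does not contain 37.80.1.7
  37.80.16.0/22 (37.80.16.0 - 37.80.19.255) does not contain 37.80.1.7
Longest matching prefix is /21 -> next hop CORE-SW2.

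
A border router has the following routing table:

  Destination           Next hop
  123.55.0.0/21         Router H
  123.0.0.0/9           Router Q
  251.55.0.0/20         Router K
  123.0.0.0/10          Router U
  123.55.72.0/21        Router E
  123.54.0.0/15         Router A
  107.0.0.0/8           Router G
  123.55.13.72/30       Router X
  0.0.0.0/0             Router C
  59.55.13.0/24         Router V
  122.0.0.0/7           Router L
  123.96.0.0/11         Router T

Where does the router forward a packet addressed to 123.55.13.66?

Routes whose prefix contains 123.55.13.66:
  0.0.0.0/0 (default, matches everything) -> Router C
  122.0.0.0/7 (122.0.0.0 - 123.255.255.255) -> Router L
  123.0.0.0/9 (123.0.0.0 - 123.127.255.255) -> Router Q
  123.0.0.0/10 (123.0.0.0 - 123.63.255.255) -> Router U
  123.54.0.0/15 (123.54.0.0 - 123.55.255.255) -> Router A
More-specific entries that do NOT match:
  123.55.13.72/30 (123.55.13.72 - 123.55.13.75) does not contain 123.55.13.66
  59.55.13.0/24 (59.55.13.0 - 59.55.13.255) does not contain 123.55.13.66
  123.55.0.0/21 (123.55.0.0 - 123.55.7.255) does not contain 123.55.13.66
  123.55.72.0/21 (123.55.72.0 - 123.55.79.255) does not contain 123.55.13.66
  251.55.0.0/20 (251.55.0.0 - 251.55.15.255) does not contain 123.55.13.66
Longest matching prefix is /15 -> next hop Router A.

Router A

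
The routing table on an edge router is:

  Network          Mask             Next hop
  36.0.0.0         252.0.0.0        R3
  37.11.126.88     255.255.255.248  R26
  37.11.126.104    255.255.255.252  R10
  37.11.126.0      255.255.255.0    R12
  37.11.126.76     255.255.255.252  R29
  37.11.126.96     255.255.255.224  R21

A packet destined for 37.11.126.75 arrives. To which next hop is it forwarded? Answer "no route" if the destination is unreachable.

R12

Routes whose prefix contains 37.11.126.75:
  36.0.0.0/6 (36.0.0.0 - 39.255.255.255) -> R3
  37.11.126.0/24 (37.11.126.0 - 37.11.126.255) -> R12
More-specific entries that do NOT match:
  37.11.126.104/30 (37.11.126.104 - 37.11.126.107) does not contain 37.11.126.75
  37.11.126.76/30 (37.11.126.76 - 37.11.126.79) does not contain 37.11.126.75
  37.11.126.88/29 (37.11.126.88 - 37.11.126.95) does not contain 37.11.126.75
  37.11.126.96/27 (37.11.126.96 - 37.11.126.127) does not contain 37.11.126.75
Longest matching prefix is /24 -> next hop R12.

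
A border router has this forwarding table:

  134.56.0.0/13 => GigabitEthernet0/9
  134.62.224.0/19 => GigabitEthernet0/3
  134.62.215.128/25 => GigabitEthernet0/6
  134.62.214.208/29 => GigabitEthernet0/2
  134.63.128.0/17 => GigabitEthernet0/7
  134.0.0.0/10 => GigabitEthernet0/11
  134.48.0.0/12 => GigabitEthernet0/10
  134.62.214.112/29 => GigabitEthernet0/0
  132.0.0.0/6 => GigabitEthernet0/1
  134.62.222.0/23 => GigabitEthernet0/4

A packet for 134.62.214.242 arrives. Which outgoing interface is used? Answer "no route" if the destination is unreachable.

GigabitEthernet0/9

Routes whose prefix contains 134.62.214.242:
  132.0.0.0/6 (132.0.0.0 - 135.255.255.255) -> GigabitEthernet0/1
  134.0.0.0/10 (134.0.0.0 - 134.63.255.255) -> GigabitEthernet0/11
  134.48.0.0/12 (134.48.0.0 - 134.63.255.255) -> GigabitEthernet0/10
  134.56.0.0/13 (134.56.0.0 - 134.63.255.255) -> GigabitEthernet0/9
More-specific entries that do NOT match:
  134.62.214.208/29 (134.62.214.208 - 134.62.214.215) does not contain 134.62.214.242
  134.62.214.112/29 (134.62.214.112 - 134.62.214.119) does not contain 134.62.214.242
  134.62.215.128/25 (134.62.215.128 - 134.62.215.255) does not contain 134.62.214.242
  134.62.222.0/23 (134.62.222.0 - 134.62.223.255) does not contain 134.62.214.242
  134.62.224.0/19 (134.62.224.0 - 134.62.255.255) does not contain 134.62.214.242
  134.63.128.0/17 (134.63.128.0 - 134.63.255.255) does not contain 134.62.214.242
Longest matching prefix is /13 -> interface GigabitEthernet0/9.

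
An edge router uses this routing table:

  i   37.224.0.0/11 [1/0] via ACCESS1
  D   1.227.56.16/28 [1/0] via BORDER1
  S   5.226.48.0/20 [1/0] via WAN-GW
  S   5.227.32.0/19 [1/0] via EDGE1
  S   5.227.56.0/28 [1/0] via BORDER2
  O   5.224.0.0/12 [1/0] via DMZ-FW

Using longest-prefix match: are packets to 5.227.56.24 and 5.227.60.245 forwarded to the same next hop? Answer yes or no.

5.227.56.24: longest match 5.227.32.0/19 -> EDGE1
5.227.60.245: longest match 5.227.32.0/19 -> EDGE1

yes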